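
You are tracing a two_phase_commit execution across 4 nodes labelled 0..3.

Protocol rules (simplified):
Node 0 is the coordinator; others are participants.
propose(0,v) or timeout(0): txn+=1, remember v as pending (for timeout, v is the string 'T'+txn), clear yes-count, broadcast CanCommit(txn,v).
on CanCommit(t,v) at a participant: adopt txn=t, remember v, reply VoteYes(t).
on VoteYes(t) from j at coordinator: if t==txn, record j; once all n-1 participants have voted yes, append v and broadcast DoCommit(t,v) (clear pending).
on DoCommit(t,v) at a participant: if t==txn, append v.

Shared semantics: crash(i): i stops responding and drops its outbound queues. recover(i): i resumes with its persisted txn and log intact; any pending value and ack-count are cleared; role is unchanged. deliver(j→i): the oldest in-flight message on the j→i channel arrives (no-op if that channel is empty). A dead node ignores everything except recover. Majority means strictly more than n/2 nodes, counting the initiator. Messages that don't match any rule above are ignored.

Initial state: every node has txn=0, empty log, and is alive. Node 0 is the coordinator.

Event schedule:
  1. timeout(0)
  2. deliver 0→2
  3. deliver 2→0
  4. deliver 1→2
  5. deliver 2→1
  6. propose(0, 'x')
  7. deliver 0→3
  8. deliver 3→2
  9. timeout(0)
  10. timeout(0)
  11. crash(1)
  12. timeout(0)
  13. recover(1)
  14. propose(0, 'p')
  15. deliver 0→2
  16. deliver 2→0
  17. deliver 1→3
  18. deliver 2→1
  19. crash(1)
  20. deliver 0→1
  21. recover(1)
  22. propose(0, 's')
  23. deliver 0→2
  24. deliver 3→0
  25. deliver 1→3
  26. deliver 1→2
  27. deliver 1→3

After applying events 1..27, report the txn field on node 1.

0

e1 timeout(0): 0[coor,t=1,-]
e2 deliver 0→2: 2[part,t=1,-]
e3 deliver 2→0: ·
e4 deliver 1→2: ·
e5 deliver 2→1: ·
e6 propose(0,'x'): 0[coor,t=2,-]
e7 deliver 0→3: 3[part,t=1,-]
e8 deliver 3→2: ·
e9 timeout(0): 0[coor,t=3,-]
e10 timeout(0): 0[coor,t=4,-]
e11 crash(1): 1[✗part,t=0,-]
e12 timeout(0): 0[coor,t=5,-]
e13 recover(1): 1[part,t=0,-]
e14 propose(0,'p'): 0[coor,t=6,-]
e15 deliver 0→2: 2[part,t=2,-]
e16 deliver 2→0: ·
e17 deliver 1→3: ·
e18 deliver 2→1: ·
e19 crash(1): 1[✗part,t=0,-]
e20 deliver 0→1: ·
e21 recover(1): 1[part,t=0,-]
e22 propose(0,'s'): 0[coor,t=7,-]
e23 deliver 0→2: 2[part,t=3,-]
e24 deliver 3→0: ·
e25 deliver 1→3: ·
e26 deliver 1→2: ·
e27 deliver 1→3: ·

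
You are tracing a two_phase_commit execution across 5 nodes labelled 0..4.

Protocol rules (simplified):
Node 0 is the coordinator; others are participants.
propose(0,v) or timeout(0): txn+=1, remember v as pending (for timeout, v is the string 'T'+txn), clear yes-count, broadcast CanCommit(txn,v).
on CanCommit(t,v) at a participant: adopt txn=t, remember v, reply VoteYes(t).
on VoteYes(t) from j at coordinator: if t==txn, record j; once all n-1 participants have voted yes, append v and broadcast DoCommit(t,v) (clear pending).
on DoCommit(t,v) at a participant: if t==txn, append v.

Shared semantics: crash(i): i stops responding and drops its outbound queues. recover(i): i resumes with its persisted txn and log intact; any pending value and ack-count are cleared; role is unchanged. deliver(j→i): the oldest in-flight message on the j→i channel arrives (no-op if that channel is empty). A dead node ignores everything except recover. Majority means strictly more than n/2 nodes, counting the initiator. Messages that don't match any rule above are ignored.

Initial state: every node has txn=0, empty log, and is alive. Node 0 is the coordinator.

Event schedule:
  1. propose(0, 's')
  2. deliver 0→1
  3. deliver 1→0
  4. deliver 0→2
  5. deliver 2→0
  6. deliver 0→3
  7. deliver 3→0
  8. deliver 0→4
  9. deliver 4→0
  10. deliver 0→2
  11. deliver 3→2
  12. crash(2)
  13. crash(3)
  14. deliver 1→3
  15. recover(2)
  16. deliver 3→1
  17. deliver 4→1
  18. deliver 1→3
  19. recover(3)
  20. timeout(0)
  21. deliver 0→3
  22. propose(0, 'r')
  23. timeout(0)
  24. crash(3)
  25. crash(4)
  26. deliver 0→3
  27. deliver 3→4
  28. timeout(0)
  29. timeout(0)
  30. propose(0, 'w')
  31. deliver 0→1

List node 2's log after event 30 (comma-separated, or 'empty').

e1 propose(0,'s'): 0[coor,t=1,-]
e2 deliver 0→1: 1[part,t=1,-]
e3 deliver 1→0: ·
e4 deliver 0→2: 2[part,t=1,-]
e5 deliver 2→0: ·
e6 deliver 0→3: 3[part,t=1,-]
e7 deliver 3→0: ·
e8 deliver 0→4: 4[part,t=1,-]
e9 deliver 4→0: 0[coor,t=1,s]
e10 deliver 0→2: 2[part,t=1,s]
e11 deliver 3→2: ·
e12 crash(2): 2[✗part,t=1,s]
e13 crash(3): 3[✗part,t=1,-]
e14 deliver 1→3: ·
e15 recover(2): 2[part,t=1,s]
e16 deliver 3→1: ·
e17 deliver 4→1: ·
e18 deliver 1→3: ·
e19 recover(3): 3[part,t=1,-]
e20 timeout(0): 0[coor,t=2,s]
e21 deliver 0→3: 3[part,t=1,s]
e22 propose(0,'r'): 0[coor,t=3,s]
e23 timeout(0): 0[coor,t=4,s]
e24 crash(3): 3[✗part,t=1,s]
e25 crash(4): 4[✗part,t=1,-]
e26 deliver 0→3: ·
e27 deliver 3→4: ·
e28 timeout(0): 0[coor,t=5,s]
e29 timeout(0): 0[coor,t=6,s]
e30 propose(0,'w'): 0[coor,t=7,s]

s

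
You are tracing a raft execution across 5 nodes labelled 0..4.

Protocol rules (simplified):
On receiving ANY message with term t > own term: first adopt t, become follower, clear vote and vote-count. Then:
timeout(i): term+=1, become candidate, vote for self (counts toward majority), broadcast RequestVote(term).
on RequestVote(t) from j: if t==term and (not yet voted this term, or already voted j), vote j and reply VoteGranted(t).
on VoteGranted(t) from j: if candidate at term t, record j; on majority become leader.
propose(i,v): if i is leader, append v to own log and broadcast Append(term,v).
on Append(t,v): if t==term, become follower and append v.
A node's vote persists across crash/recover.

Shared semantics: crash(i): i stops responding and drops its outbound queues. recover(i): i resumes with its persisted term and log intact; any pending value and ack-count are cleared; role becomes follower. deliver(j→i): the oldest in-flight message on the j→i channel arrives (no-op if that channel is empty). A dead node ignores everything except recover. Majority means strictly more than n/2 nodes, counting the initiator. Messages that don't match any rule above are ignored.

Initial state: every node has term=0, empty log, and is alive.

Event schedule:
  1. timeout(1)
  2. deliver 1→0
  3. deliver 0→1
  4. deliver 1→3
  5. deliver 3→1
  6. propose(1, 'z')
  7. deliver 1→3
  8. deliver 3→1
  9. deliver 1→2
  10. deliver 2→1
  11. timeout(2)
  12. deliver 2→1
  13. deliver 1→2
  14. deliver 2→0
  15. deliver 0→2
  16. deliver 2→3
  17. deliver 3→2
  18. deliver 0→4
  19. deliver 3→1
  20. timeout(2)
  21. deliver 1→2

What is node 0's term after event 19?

[1] timeout(1) → N1(cand t1 [-])
[2] deliver 1→0 → N0(foll t1 [-])
[3] deliver 0→1 → ∅
[4] deliver 1→3 → N3(foll t1 [-])
[5] deliver 3→1 → N1(lead t1 [-])
[6] propose(1,'z') → N1(lead t1 [z])
[7] deliver 1→3 → N3(foll t1 [z])
[8] deliver 3→1 → ∅
[9] deliver 1→2 → N2(foll t1 [-])
[10] deliver 2→1 → ∅
[11] timeout(2) → N2(cand t2 [-])
[12] deliver 2→1 → N1(foll t2 [z])
[13] deliver 1→2 → ∅
[14] deliver 2→0 → N0(foll t2 [-])
[15] deliver 0→2 → ∅
[16] deliver 2→3 → N3(foll t2 [z])
[17] deliver 3→2 → N2(lead t2 [-])
[18] deliver 0→4 → ∅
[19] deliver 3→1 → ∅

2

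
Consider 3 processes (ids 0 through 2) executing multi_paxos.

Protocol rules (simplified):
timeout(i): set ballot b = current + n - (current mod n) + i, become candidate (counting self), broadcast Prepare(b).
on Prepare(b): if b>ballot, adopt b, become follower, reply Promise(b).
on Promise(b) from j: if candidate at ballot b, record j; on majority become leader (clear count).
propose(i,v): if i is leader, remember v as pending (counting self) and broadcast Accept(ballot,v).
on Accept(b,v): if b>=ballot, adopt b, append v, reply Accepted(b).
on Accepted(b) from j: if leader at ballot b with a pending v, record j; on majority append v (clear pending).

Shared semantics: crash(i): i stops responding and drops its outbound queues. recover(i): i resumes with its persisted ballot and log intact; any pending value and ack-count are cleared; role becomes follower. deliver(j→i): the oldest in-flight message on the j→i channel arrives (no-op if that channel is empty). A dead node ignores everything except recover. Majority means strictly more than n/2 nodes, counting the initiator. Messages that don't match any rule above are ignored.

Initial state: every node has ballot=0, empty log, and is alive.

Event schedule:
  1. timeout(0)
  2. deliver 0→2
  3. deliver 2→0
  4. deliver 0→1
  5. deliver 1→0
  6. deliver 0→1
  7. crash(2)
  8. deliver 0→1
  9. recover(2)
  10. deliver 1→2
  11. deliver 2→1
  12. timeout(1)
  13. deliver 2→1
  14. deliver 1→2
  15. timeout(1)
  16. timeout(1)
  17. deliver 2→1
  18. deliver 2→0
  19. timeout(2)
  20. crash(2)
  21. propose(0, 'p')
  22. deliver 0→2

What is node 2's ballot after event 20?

e1 timeout(0): 0[cand,b=3,-]
e2 deliver 0→2: 2[foll,b=3,-]
e3 deliver 2→0: 0[lead,b=3,-]
e4 deliver 0→1: 1[foll,b=3,-]
e5 deliver 1→0: ·
e6 deliver 0→1: ·
e7 crash(2): 2[✗foll,b=3,-]
e8 deliver 0→1: ·
e9 recover(2): 2[foll,b=3,-]
e10 deliver 1→2: ·
e11 deliver 2→1: ·
e12 timeout(1): 1[cand,b=7,-]
e13 deliver 2→1: ·
e14 deliver 1→2: 2[foll,b=7,-]
e15 timeout(1): 1[cand,b=10,-]
e16 timeout(1): 1[cand,b=13,-]
e17 deliver 2→1: ·
e18 deliver 2→0: ·
e19 timeout(2): 2[cand,b=11,-]
e20 crash(2): 2[✗cand,b=11,-]

11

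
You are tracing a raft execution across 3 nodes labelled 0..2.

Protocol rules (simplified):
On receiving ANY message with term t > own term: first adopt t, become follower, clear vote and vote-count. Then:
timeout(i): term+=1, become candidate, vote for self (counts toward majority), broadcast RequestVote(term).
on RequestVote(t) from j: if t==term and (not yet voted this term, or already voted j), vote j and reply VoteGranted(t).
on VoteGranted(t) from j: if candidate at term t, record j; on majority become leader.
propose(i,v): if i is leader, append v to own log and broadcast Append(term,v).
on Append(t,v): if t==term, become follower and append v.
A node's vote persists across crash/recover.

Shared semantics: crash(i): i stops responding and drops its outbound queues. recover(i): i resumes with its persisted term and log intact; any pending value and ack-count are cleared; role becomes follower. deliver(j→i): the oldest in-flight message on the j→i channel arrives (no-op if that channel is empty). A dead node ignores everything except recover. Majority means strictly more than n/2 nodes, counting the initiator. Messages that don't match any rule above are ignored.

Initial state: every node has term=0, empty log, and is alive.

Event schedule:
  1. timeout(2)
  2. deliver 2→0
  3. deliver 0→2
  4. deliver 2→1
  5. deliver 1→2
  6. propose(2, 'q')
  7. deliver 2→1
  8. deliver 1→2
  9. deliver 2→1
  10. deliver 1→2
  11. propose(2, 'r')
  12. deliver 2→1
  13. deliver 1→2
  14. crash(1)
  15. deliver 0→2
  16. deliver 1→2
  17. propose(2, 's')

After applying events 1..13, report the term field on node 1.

1

e1 timeout(2): 2[cand,t=1,-]
e2 deliver 2→0: 0[foll,t=1,-]
e3 deliver 0→2: 2[lead,t=1,-]
e4 deliver 2→1: 1[foll,t=1,-]
e5 deliver 1→2: ·
e6 propose(2,'q'): 2[lead,t=1,q]
e7 deliver 2→1: 1[foll,t=1,q]
e8 deliver 1→2: ·
e9 deliver 2→1: ·
e10 deliver 1→2: ·
e11 propose(2,'r'): 2[lead,t=1,q,r]
e12 deliver 2→1: 1[foll,t=1,q,r]
e13 deliver 1→2: ·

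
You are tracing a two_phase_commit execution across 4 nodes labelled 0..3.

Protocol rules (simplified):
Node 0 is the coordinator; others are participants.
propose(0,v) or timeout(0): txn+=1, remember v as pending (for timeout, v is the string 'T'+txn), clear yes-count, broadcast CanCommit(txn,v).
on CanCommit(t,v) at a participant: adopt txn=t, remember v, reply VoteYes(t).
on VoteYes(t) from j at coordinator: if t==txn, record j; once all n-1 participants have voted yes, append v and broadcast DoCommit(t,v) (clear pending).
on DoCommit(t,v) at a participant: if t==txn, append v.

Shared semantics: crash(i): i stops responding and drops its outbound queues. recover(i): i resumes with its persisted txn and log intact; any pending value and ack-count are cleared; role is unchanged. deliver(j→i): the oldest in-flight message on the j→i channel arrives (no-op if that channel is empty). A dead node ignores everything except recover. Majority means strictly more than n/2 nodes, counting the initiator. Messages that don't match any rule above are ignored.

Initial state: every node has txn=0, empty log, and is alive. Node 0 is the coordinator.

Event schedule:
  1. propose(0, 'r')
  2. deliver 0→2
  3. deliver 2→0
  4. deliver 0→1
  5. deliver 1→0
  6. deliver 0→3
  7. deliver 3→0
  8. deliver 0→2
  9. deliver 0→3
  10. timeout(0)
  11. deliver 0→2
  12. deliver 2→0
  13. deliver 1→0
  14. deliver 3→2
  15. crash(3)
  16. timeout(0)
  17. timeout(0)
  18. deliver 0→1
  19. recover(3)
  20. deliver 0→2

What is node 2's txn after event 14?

1. propose(0,'r'):  <0:coor t1 ->
2. deliver 0→2:  <2:part t1 ->
3. deliver 2→0:  nop
4. deliver 0→1:  <1:part t1 ->
5. deliver 1→0:  nop
6. deliver 0→3:  <3:part t1 ->
7. deliver 3→0:  <0:coor t1 r>
8. deliver 0→2:  <2:part t1 r>
9. deliver 0→3:  <3:part t1 r>
10. timeout(0):  <0:coor t2 r>
11. deliver 0→2:  <2:part t2 r>
12. deliver 2→0:  nop
13. deliver 1→0:  nop
14. deliver 3→2:  nop

2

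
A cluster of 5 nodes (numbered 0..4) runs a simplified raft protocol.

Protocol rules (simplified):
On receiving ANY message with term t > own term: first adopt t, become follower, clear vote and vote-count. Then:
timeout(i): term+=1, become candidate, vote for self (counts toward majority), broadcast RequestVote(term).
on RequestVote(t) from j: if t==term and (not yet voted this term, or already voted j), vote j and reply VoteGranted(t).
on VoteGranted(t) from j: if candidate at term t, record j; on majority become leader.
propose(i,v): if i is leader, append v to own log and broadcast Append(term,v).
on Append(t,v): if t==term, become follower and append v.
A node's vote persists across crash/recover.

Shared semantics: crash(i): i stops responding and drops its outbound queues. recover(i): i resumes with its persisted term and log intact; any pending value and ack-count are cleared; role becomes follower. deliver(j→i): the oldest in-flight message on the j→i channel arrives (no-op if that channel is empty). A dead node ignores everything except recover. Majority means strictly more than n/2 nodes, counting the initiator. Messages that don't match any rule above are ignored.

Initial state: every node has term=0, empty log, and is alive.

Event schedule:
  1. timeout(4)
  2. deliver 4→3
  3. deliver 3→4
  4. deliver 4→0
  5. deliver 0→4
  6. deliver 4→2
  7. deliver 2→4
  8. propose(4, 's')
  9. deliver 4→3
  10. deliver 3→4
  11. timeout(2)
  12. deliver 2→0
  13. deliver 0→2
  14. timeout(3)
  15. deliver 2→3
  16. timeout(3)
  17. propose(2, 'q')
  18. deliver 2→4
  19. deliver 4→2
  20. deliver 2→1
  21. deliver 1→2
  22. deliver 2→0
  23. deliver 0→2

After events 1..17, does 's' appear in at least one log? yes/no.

yes

after 1 — timeout(4): n4:cand/t1/[-]
after 2 — deliver 4→3: n3:foll/t1/[-]
after 3 — deliver 3→4: ·
after 4 — deliver 4→0: n0:foll/t1/[-]
after 5 — deliver 0→4: n4:lead/t1/[-]
after 6 — deliver 4→2: n2:foll/t1/[-]
after 7 — deliver 2→4: ·
after 8 — propose(4,'s'): n4:lead/t1/[s]
after 9 — deliver 4→3: n3:foll/t1/[s]
after 10 — deliver 3→4: ·
after 11 — timeout(2): n2:cand/t2/[-]
after 12 — deliver 2→0: n0:foll/t2/[-]
after 13 — deliver 0→2: ·
after 14 — timeout(3): n3:cand/t2/[s]
after 15 — deliver 2→3: ·
after 16 — timeout(3): n3:cand/t3/[s]
after 17 — propose(2,'q'): ·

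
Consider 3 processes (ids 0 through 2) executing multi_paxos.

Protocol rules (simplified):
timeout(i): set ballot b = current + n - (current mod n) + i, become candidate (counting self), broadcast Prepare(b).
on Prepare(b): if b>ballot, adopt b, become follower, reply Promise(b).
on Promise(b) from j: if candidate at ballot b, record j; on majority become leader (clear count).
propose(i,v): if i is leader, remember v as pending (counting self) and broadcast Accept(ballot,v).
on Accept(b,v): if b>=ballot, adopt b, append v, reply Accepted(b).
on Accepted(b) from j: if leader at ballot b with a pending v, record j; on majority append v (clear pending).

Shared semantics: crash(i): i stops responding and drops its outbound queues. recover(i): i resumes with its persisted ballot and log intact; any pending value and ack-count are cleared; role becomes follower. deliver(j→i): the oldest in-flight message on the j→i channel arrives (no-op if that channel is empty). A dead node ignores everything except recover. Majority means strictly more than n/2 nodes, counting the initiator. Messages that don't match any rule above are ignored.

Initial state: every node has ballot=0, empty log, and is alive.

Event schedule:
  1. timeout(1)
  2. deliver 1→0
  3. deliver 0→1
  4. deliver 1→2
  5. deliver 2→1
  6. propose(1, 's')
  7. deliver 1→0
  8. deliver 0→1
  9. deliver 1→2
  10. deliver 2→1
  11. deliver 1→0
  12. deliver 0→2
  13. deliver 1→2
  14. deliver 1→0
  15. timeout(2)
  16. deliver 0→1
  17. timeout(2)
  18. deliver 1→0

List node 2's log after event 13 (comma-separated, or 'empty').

s

e1 timeout(1): 1[cand,b=4,-]
e2 deliver 1→0: 0[foll,b=4,-]
e3 deliver 0→1: 1[lead,b=4,-]
e4 deliver 1→2: 2[foll,b=4,-]
e5 deliver 2→1: ·
e6 propose(1,'s'): ·
e7 deliver 1→0: 0[foll,b=4,s]
e8 deliver 0→1: 1[lead,b=4,s]
e9 deliver 1→2: 2[foll,b=4,s]
e10 deliver 2→1: ·
e11 deliver 1→0: ·
e12 deliver 0→2: ·
e13 deliver 1→2: ·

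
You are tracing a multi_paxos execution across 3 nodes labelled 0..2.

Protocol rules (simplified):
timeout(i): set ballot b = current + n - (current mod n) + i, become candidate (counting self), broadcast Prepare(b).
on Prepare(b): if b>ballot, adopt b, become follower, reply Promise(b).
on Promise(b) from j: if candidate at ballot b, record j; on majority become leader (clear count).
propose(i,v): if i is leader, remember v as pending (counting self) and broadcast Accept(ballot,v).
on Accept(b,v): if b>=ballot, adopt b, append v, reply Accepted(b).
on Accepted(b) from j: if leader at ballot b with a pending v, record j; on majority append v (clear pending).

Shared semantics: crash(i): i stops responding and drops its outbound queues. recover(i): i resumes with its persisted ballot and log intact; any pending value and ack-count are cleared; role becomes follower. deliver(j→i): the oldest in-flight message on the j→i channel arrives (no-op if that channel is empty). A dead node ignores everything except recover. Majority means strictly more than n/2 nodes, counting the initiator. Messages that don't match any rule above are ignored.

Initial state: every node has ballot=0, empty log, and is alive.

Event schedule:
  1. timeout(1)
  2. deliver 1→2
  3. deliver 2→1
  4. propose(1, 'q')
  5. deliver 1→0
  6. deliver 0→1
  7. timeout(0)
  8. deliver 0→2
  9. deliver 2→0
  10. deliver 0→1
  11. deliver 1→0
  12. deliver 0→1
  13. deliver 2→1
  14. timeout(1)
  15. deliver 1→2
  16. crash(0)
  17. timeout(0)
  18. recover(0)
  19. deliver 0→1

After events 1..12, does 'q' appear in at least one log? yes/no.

1. timeout(1):  <1:cand b4 ->
2. deliver 1→2:  <2:foll b4 ->
3. deliver 2→1:  <1:lead b4 ->
4. propose(1,'q'):  nop
5. deliver 1→0:  <0:foll b4 ->
6. deliver 0→1:  nop
7. timeout(0):  <0:cand b6 ->
8. deliver 0→2:  <2:foll b6 ->
9. deliver 2→0:  <0:lead b6 ->
10. deliver 0→1:  <1:foll b6 ->
11. deliver 1→0:  nop
12. deliver 0→1:  nop

no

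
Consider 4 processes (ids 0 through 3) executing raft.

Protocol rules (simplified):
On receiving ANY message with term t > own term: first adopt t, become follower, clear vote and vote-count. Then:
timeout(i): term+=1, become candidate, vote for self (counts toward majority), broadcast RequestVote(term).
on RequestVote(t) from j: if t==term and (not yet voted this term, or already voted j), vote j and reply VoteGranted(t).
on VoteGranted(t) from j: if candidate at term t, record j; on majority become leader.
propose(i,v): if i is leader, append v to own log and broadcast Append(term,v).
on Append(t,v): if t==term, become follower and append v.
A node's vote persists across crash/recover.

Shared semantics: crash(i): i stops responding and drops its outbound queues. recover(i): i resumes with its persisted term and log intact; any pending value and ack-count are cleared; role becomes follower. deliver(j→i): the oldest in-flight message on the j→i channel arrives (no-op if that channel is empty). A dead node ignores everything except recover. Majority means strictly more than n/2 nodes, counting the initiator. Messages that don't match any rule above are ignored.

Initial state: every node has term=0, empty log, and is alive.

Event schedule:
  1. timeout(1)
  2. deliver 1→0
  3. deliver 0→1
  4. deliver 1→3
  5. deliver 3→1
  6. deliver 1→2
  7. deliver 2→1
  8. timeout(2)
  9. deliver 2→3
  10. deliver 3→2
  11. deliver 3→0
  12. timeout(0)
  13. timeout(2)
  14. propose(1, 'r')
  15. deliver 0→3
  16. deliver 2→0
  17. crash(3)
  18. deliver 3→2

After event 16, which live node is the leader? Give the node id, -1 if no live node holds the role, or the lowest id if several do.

e1 timeout(1): 1[cand,t=1,-]
e2 deliver 1→0: 0[foll,t=1,-]
e3 deliver 0→1: ·
e4 deliver 1→3: 3[foll,t=1,-]
e5 deliver 3→1: 1[lead,t=1,-]
e6 deliver 1→2: 2[foll,t=1,-]
e7 deliver 2→1: ·
e8 timeout(2): 2[cand,t=2,-]
e9 deliver 2→3: 3[foll,t=2,-]
e10 deliver 3→2: ·
e11 deliver 3→0: ·
e12 timeout(0): 0[cand,t=2,-]
e13 timeout(2): 2[cand,t=3,-]
e14 propose(1,'r'): 1[lead,t=1,r]
e15 deliver 0→3: ·
e16 deliver 2→0: ·

1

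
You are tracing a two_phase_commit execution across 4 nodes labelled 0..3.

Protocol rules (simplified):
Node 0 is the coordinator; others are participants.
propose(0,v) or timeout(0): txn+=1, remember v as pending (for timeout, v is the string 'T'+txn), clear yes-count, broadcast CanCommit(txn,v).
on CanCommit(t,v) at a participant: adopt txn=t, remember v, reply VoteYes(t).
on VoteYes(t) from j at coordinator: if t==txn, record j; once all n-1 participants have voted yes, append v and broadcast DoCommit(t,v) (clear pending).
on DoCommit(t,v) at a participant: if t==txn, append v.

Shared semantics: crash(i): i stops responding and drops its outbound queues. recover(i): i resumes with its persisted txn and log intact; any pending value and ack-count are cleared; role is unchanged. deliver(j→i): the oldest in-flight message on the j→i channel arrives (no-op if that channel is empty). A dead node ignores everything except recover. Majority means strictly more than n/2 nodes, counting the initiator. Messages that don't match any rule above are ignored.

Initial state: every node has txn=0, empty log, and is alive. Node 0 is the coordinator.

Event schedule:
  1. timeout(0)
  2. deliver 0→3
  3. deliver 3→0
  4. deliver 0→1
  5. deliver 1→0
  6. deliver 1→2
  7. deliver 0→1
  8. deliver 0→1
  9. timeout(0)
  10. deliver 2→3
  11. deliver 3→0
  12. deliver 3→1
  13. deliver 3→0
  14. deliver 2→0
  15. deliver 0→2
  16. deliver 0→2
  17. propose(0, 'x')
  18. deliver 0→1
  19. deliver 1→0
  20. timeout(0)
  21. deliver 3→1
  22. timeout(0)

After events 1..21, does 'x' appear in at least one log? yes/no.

no

step 1 timeout(0): 0={coor,t=1,log=-}
step 2 deliver 0→3: 3={part,t=1,log=-}
step 3 deliver 3→0: —
step 4 deliver 0→1: 1={part,t=1,log=-}
step 5 deliver 1→0: —
step 6 deliver 1→2: —
step 7 deliver 0→1: —
step 8 deliver 0→1: —
step 9 timeout(0): 0={coor,t=2,log=-}
step 10 deliver 2→3: —
step 11 deliver 3→0: —
step 12 deliver 3→1: —
step 13 deliver 3→0: —
step 14 deliver 2→0: —
step 15 deliver 0→2: 2={part,t=1,log=-}
step 16 deliver 0→2: 2={part,t=2,log=-}
step 17 propose(0,'x'): 0={coor,t=3,log=-}
step 18 deliver 0→1: 1={part,t=2,log=-}
step 19 deliver 1→0: —
step 20 timeout(0): 0={coor,t=4,log=-}
step 21 deliver 3→1: —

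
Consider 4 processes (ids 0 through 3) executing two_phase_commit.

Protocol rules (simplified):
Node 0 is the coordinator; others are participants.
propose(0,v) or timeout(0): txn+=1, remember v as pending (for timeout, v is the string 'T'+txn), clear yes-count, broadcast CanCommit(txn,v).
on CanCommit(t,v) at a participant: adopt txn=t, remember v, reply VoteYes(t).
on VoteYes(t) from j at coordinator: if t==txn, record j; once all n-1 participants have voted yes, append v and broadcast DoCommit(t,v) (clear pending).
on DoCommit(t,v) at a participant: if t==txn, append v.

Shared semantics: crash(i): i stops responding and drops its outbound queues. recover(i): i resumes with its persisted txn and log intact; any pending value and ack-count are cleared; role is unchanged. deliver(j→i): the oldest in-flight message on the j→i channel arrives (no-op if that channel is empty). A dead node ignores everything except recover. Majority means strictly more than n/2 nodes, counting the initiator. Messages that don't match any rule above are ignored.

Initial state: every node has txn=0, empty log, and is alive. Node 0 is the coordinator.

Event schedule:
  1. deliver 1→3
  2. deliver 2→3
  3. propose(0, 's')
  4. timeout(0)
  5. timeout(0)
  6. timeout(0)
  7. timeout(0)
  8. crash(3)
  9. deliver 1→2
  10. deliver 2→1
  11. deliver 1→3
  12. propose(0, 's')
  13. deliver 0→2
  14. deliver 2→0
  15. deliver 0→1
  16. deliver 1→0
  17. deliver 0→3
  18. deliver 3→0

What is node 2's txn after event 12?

0

1. deliver 1→3:  nop
2. deliver 2→3:  nop
3. propose(0,'s'):  <0:coor t1 ->
4. timeout(0):  <0:coor t2 ->
5. timeout(0):  <0:coor t3 ->
6. timeout(0):  <0:coor t4 ->
7. timeout(0):  <0:coor t5 ->
8. crash(3):  <3:✗part t0 ->
9. deliver 1→2:  nop
10. deliver 2→1:  nop
11. deliver 1→3:  nop
12. propose(0,'s'):  <0:coor t6 ->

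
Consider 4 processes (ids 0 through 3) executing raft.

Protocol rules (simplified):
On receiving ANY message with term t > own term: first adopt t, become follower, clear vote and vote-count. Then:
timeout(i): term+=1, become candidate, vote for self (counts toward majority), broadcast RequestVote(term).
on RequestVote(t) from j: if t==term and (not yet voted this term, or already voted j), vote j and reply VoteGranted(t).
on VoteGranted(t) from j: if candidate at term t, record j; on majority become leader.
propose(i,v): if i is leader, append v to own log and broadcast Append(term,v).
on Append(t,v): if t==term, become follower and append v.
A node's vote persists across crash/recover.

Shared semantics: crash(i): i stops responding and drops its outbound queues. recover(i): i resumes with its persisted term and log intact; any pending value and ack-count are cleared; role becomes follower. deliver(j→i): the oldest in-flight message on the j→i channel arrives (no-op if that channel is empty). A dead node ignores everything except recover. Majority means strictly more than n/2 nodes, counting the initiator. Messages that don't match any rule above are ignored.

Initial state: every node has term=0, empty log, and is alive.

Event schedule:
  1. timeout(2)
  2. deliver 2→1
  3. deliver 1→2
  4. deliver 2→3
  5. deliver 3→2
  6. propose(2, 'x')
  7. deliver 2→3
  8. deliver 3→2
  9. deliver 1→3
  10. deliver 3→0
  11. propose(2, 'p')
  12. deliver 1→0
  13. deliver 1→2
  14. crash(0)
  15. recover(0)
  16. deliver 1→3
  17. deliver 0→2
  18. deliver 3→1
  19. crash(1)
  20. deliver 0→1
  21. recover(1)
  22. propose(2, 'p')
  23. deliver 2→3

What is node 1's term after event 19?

e1 timeout(2): 2[cand,t=1,-]
e2 deliver 2→1: 1[foll,t=1,-]
e3 deliver 1→2: ·
e4 deliver 2→3: 3[foll,t=1,-]
e5 deliver 3→2: 2[lead,t=1,-]
e6 propose(2,'x'): 2[lead,t=1,x]
e7 deliver 2→3: 3[foll,t=1,x]
e8 deliver 3→2: ·
e9 deliver 1→3: ·
e10 deliver 3→0: ·
e11 propose(2,'p'): 2[lead,t=1,x,p]
e12 deliver 1→0: ·
e13 deliver 1→2: ·
e14 crash(0): 0[✗foll,t=0,-]
e15 recover(0): 0[foll,t=0,-]
e16 deliver 1→3: ·
e17 deliver 0→2: ·
e18 deliver 3→1: ·
e19 crash(1): 1[✗foll,t=1,-]

1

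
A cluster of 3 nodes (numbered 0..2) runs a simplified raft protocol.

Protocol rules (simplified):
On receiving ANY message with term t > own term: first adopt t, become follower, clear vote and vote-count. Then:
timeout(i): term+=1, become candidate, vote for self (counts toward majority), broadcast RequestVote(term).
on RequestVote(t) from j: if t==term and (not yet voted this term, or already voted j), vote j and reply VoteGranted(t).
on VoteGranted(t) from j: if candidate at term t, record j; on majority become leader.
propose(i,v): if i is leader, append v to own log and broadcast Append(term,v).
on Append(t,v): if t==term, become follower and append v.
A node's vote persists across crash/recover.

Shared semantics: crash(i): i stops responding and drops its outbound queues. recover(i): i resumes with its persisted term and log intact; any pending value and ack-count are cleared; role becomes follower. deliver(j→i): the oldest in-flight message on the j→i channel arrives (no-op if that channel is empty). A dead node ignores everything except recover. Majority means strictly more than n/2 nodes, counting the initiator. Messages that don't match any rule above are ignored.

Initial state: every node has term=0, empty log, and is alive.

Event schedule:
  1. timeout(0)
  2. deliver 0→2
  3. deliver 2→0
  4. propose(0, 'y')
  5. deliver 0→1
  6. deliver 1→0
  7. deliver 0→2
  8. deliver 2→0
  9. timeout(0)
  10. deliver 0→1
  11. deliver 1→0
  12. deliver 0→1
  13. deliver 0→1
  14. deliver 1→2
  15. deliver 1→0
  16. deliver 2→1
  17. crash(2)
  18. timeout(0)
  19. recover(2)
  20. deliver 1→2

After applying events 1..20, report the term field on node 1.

2

[1] timeout(0) → N0(cand t1 [-])
[2] deliver 0→2 → N2(foll t1 [-])
[3] deliver 2→0 → N0(lead t1 [-])
[4] propose(0,'y') → N0(lead t1 [y])
[5] deliver 0→1 → N1(foll t1 [-])
[6] deliver 1→0 → ∅
[7] deliver 0→2 → N2(foll t1 [y])
[8] deliver 2→0 → ∅
[9] timeout(0) → N0(cand t2 [y])
[10] deliver 0→1 → N1(foll t1 [y])
[11] deliver 1→0 → ∅
[12] deliver 0→1 → N1(foll t2 [y])
[13] deliver 0→1 → ∅
[14] deliver 1→2 → ∅
[15] deliver 1→0 → N0(lead t2 [y])
[16] deliver 2→1 → ∅
[17] crash(2) → N2(✗foll t1 [y])
[18] timeout(0) → N0(cand t3 [y])
[19] recover(2) → N2(foll t1 [y])
[20] deliver 1→2 → ∅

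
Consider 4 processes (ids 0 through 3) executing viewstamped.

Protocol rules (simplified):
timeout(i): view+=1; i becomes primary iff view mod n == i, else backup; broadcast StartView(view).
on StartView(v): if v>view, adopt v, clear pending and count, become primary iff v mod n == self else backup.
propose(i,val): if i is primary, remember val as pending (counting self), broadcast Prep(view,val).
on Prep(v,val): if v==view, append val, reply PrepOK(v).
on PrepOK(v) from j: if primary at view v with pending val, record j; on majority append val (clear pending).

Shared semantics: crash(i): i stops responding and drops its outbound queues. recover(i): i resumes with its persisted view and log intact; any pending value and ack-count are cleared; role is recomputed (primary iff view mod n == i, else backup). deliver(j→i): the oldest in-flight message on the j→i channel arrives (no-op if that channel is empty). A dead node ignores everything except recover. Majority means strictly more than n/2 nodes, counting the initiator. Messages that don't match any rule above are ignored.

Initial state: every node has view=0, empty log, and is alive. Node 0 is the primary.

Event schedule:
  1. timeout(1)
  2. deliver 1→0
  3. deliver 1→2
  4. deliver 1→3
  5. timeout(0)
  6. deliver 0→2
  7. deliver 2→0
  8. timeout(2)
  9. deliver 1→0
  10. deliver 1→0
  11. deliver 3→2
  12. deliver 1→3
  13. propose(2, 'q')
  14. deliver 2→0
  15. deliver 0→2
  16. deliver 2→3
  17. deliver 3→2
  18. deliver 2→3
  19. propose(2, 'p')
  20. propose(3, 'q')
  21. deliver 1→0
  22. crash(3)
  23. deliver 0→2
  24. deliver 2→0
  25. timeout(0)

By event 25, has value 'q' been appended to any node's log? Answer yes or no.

e1 timeout(1): 1[prim,v=1,-]
e2 deliver 1→0: 0[back,v=1,-]
e3 deliver 1→2: 2[back,v=1,-]
e4 deliver 1→3: 3[back,v=1,-]
e5 timeout(0): 0[back,v=2,-]
e6 deliver 0→2: 2[prim,v=2,-]
e7 deliver 2→0: ·
e8 timeout(2): 2[back,v=3,-]
e9 deliver 1→0: ·
e10 deliver 1→0: ·
e11 deliver 3→2: ·
e12 deliver 1→3: ·
e13 propose(2,'q'): ·
e14 deliver 2→0: 0[back,v=3,-]
e15 deliver 0→2: ·
e16 deliver 2→3: 3[prim,v=3,-]
e17 deliver 3→2: ·
e18 deliver 2→3: ·
e19 propose(2,'p'): ·
e20 propose(3,'q'): ·
e21 deliver 1→0: ·
e22 crash(3): 3[✗prim,v=3,-]
e23 deliver 0→2: ·
e24 deliver 2→0: ·
e25 timeout(0): 0[prim,v=4,-]

no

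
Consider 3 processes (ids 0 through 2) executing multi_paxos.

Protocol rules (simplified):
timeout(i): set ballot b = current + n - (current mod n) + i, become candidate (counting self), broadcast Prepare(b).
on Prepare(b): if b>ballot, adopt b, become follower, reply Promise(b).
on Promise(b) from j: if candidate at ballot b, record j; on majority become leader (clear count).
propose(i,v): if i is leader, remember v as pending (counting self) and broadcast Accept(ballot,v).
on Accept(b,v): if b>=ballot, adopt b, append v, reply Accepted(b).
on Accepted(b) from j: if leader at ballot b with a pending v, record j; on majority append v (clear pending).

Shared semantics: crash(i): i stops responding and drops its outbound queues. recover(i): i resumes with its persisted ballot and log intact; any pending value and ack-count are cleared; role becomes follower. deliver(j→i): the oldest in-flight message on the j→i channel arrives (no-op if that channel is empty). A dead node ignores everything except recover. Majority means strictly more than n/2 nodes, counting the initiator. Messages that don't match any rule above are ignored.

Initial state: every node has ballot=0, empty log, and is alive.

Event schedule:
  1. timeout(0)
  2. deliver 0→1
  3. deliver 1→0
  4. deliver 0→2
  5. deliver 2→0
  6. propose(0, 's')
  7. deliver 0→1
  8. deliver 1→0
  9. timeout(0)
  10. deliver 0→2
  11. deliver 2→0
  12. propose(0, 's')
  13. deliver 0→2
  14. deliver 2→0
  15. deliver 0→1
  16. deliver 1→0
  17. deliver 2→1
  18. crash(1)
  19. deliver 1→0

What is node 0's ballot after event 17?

step 1 timeout(0): 0={cand,b=3,log=-}
step 2 deliver 0→1: 1={foll,b=3,log=-}
step 3 deliver 1→0: 0={lead,b=3,log=-}
step 4 deliver 0→2: 2={foll,b=3,log=-}
step 5 deliver 2→0: —
step 6 propose(0,'s'): —
step 7 deliver 0→1: 1={foll,b=3,log=s}
step 8 deliver 1→0: 0={lead,b=3,log=s}
step 9 timeout(0): 0={cand,b=6,log=s}
step 10 deliver 0→2: 2={foll,b=3,log=s}
step 11 deliver 2→0: —
step 12 propose(0,'s'): —
step 13 deliver 0→2: 2={foll,b=6,log=s}
step 14 deliver 2→0: 0={lead,b=6,log=s}
step 15 deliver 0→1: 1={foll,b=6,log=s}
step 16 deliver 1→0: —
step 17 deliver 2→1: —

6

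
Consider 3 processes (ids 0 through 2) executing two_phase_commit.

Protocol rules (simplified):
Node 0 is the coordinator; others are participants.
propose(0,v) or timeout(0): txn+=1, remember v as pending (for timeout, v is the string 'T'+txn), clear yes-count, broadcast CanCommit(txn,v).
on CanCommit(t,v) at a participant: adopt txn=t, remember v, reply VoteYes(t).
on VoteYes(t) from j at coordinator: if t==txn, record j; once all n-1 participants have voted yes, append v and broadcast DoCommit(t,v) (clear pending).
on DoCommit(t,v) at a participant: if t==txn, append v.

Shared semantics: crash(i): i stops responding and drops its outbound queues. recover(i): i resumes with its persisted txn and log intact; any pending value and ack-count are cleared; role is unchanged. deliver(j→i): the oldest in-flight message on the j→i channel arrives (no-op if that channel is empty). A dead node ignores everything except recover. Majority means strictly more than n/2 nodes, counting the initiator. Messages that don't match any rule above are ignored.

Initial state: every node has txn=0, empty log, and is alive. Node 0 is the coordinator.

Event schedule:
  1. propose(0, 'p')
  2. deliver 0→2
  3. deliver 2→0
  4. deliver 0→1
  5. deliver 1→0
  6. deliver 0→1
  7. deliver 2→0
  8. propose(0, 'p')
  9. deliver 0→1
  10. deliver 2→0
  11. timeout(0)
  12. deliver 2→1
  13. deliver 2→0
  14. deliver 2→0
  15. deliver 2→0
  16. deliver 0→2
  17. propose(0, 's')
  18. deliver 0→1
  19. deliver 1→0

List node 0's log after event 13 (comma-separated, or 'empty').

step 1 propose(0,'p'): 0={coor,t=1,log=-}
step 2 deliver 0→2: 2={part,t=1,log=-}
step 3 deliver 2→0: —
step 4 deliver 0→1: 1={part,t=1,log=-}
step 5 deliver 1→0: 0={coor,t=1,log=p}
step 6 deliver 0→1: 1={part,t=1,log=p}
step 7 deliver 2→0: —
step 8 propose(0,'p'): 0={coor,t=2,log=p}
step 9 deliver 0→1: 1={part,t=2,log=p}
step 10 deliver 2→0: —
step 11 timeout(0): 0={coor,t=3,log=p}
step 12 deliver 2→1: —
step 13 deliver 2→0: —

p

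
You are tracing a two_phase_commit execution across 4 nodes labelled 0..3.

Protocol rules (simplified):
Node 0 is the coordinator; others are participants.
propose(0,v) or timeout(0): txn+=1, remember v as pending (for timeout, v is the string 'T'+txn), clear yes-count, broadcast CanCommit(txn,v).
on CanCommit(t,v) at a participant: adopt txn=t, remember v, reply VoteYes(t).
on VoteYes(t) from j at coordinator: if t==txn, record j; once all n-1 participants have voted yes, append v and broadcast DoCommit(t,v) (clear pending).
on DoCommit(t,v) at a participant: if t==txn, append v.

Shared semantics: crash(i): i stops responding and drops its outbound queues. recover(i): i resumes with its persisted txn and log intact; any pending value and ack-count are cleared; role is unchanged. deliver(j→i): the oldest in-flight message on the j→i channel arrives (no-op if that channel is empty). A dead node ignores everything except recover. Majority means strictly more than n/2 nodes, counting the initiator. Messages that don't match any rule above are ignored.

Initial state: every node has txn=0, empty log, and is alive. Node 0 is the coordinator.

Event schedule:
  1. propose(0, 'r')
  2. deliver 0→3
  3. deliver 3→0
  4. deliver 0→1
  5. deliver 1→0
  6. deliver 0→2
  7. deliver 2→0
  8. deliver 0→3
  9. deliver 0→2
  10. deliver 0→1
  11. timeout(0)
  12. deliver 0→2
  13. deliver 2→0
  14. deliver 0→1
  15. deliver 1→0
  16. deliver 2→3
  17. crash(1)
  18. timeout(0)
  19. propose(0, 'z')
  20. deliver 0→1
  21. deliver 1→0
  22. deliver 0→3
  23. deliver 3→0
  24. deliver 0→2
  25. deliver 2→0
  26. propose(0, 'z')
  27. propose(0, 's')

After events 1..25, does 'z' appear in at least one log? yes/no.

no

after 1 — propose(0,'r'): n0:coor/t1/[-]
after 2 — deliver 0→3: n3:part/t1/[-]
after 3 — deliver 3→0: ·
after 4 — deliver 0→1: n1:part/t1/[-]
after 5 — deliver 1→0: ·
after 6 — deliver 0→2: n2:part/t1/[-]
after 7 — deliver 2→0: n0:coor/t1/[r]
after 8 — deliver 0→3: n3:part/t1/[r]
after 9 — deliver 0→2: n2:part/t1/[r]
after 10 — deliver 0→1: n1:part/t1/[r]
after 11 — timeout(0): n0:coor/t2/[r]
after 12 — deliver 0→2: n2:part/t2/[r]
after 13 — deliver 2→0: ·
after 14 — deliver 0→1: n1:part/t2/[r]
after 15 — deliver 1→0: ·
after 16 — deliver 2→3: ·
after 17 — crash(1): n1:✗part/t2/[r]
after 18 — timeout(0): n0:coor/t3/[r]
after 19 — propose(0,'z'): n0:coor/t4/[r]
after 20 — deliver 0→1: ·
after 21 — deliver 1→0: ·
after 22 — deliver 0→3: n3:part/t2/[r]
after 23 — deliver 3→0: ·
after 24 — deliver 0→2: n2:part/t3/[r]
after 25 — deliver 2→0: ·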